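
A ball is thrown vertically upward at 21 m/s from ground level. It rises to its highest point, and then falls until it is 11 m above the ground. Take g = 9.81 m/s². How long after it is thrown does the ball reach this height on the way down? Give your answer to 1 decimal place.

Phase 1 (rising): v₀ = 21.0 m/s, a = -9.81 m/s².
v = v₀ + at → t = (0 − 21.0) / -9.81 = 2.14 s
v² = v₀² + 2aΔx → Δx = (0² − 21.0²)/(2·-9.81) = 22.5 m

Phase 2 (falling): v₀ = 0 m/s, a = -9.81 m/s².
Falls 11.5 m from rest: t = √(2·11.5/9.81) = 1.53 s; v = g·t = 15.0 m/s.
Total time = 2.14 + 1.53 = 3.67 s

3.7 s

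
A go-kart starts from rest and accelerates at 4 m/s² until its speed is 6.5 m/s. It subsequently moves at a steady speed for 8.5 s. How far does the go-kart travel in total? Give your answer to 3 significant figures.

Phase 1 (accelerating): v₀ = 0 m/s, a = 4 m/s².
v = v₀ + at → t = (6.5 − 0) / 4 = 1.62 s
v² = v₀² + 2aΔx → Δx = (6.5² − 0²)/(2·4) = 5.28 m

Phase 2 (constant speed): v₀ = 6.50 m/s, a = 0 m/s².
v = v₀ + at = 6.50 + (0)(8.5) = 6.50 m/s
Δx = v₀t + ½at² = 6.50·8.5 + 0.5·0·8.5² = 55.2 m
Total distance = 5.28 + 55.2 = 60.5 m

60.5 m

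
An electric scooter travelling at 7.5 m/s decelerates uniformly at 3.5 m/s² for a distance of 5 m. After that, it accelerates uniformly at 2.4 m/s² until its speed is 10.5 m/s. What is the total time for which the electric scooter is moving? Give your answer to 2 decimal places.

3.28 s

Phase 1 (decelerating): v₀ = 7.50 m/s, a = -3.5 m/s².
v² = v₀² + 2aΔx = 7.50² + 2·-3.5·5 = 21.2 → v = 4.61 m/s
t = (v − v₀)/a = (4.61 − 7.50)/-3.5 = 0.826 s

Phase 2 (accelerating): v₀ = 4.61 m/s, a = 2.4 m/s².
v = v₀ + at → t = (10.5 − 4.61) / 2.4 = 2.45 s
v² = v₀² + 2aΔx → Δx = (10.5² − 4.61²)/(2·2.4) = 18.5 m
Total time = 0.826 + 2.45 = 3.28 s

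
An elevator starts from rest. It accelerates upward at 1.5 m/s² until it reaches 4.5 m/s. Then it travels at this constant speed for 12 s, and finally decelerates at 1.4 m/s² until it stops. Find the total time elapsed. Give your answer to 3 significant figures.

18.2 s

Phase 1 (accelerating): v₀ = 0 m/s, a = 1.5 m/s².
v = v₀ + at → t = (4.5 − 0) / 1.5 = 3.00 s
v² = v₀² + 2aΔx → Δx = (4.5² − 0²)/(2·1.5) = 6.75 m

Phase 2 (constant speed): v₀ = 4.50 m/s, a = 0 m/s².
v = v₀ + at = 4.50 + (0)(12) = 4.50 m/s
Δx = v₀t + ½at² = 4.50·12 + 0.5·0·12² = 54.0 m

Phase 3 (decelerating): v₀ = 4.50 m/s, a = -1.4 m/s².
v = v₀ + at → t = (0 − 4.50) / -1.4 = 3.21 s
v² = v₀² + 2aΔx → Δx = (0² − 4.50²)/(2·-1.4) = 7.23 m
Total time = 3.00 + 12.0 + 3.21 = 18.2 s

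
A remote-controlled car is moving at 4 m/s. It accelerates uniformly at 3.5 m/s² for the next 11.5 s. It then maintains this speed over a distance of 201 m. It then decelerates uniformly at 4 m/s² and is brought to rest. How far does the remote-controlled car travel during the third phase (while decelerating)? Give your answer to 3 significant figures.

Phase 1 (accelerating): v₀ = 4.00 m/s, a = 3.5 m/s².
v = v₀ + at = 4.00 + (3.5)(11.5) = 44.2 m/s
Δx = v₀t + ½at² = 4.00·11.5 + 0.5·3.5·11.5² = 277 m

Phase 2 (constant speed): v₀ = 44.2 m/s, a = 0 m/s².
Constant speed: t = d/v = 201/44.2 = 4.54 s

Phase 3 (decelerating): v₀ = 44.2 m/s, a = -4 m/s².
v = v₀ + at → t = (0 − 44.2) / -4 = 11.1 s
v² = v₀² + 2aΔx → Δx = (0² − 44.2²)/(2·-4) = 245 m
Distance in phase 3 = 245 m

245 m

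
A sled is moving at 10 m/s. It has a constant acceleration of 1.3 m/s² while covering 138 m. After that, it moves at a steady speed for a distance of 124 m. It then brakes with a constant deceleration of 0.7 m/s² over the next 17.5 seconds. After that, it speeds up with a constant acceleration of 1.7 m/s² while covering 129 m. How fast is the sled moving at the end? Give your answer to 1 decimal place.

Phase 1 (accelerating): v₀ = 10.0 m/s, a = 1.3 m/s².
v² = v₀² + 2aΔx = 10.0² + 2·1.3·138 = 459 → v = 21.4 m/s
t = (v − v₀)/a = (21.4 − 10.0)/1.3 = 8.78 s

Phase 2 (constant speed): v₀ = 21.4 m/s, a = 0 m/s².
Constant speed: t = d/v = 124/21.4 = 5.79 s

Phase 3 (decelerating): v₀ = 21.4 m/s, a = -0.7 m/s².
v = v₀ + at = 21.4 + (-0.7)(17.5) = 9.17 m/s
Δx = v₀t + ½at² = 21.4·17.5 + 0.5·-0.7·17.5² = 268 m

Phase 4 (accelerating): v₀ = 9.17 m/s, a = 1.7 m/s².
v² = v₀² + 2aΔx = 9.17² + 2·1.7·129 = 523 → v = 22.9 m/s
t = (v − v₀)/a = (22.9 − 9.17)/1.7 = 8.05 s
Final speed = 22.9 m/s

22.9 m/s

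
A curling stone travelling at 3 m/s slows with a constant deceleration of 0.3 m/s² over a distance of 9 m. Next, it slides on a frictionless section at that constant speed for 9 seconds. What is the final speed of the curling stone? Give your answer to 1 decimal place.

1.9 m/s

Phase 1 (decelerating): v₀ = 3.00 m/s, a = -0.3 m/s².
v² = v₀² + 2aΔx = 3.00² + 2·-0.3·9 = 3.60 → v = 1.90 m/s
t = (v − v₀)/a = (1.90 − 3.00)/-0.3 = 3.68 s

Phase 2 (constant speed): v₀ = 1.90 m/s, a = 0 m/s².
v = v₀ + at = 1.90 + (0)(9) = 1.90 m/s
Δx = v₀t + ½at² = 1.90·9 + 0.5·0·9² = 17.1 m
Final speed = 1.90 m/s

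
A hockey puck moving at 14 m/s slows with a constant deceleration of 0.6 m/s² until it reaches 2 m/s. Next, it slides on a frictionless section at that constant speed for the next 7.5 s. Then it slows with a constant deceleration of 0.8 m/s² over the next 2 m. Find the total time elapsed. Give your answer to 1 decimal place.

Phase 1 (decelerating): v₀ = 14.0 m/s, a = -0.6 m/s².
v = v₀ + at → t = (2 − 14.0) / -0.6 = 20.0 s
v² = v₀² + 2aΔx → Δx = (2² − 14.0²)/(2·-0.6) = 160 m

Phase 2 (constant speed): v₀ = 2.00 m/s, a = 0 m/s².
v = v₀ + at = 2.00 + (0)(7.5) = 2.00 m/s
Δx = v₀t + ½at² = 2.00·7.5 + 0.5·0·7.5² = 15.0 m

Phase 3 (decelerating): v₀ = 2.00 m/s, a = -0.8 m/s².
v² = v₀² + 2aΔx = 2.00² + 2·-0.8·2 = 0.800 → v = 0.894 m/s
t = (v − v₀)/a = (0.894 − 2.00)/-0.8 = 1.38 s
Total time = 20.0 + 7.50 + 1.38 = 28.9 s

28.9 s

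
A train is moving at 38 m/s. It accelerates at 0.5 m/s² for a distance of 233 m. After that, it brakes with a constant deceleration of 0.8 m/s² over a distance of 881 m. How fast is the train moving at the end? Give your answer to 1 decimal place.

16.4 m/s

Phase 1 (accelerating): v₀ = 38.0 m/s, a = 0.5 m/s².
v² = v₀² + 2aΔx = 38.0² + 2·0.5·233 = 1680 → v = 41.0 m/s
t = (v − v₀)/a = (41.0 − 38.0)/0.5 = 5.90 s

Phase 2 (decelerating): v₀ = 41.0 m/s, a = -0.8 m/s².
v² = v₀² + 2aΔx = 41.0² + 2·-0.8·881 = 267 → v = 16.4 m/s
t = (v − v₀)/a = (16.4 − 41.0)/-0.8 = 30.7 s
Final speed = 16.4 m/s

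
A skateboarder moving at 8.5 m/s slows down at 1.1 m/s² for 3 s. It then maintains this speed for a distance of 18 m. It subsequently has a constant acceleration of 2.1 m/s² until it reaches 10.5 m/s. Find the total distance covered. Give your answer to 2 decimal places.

Phase 1 (decelerating): v₀ = 8.50 m/s, a = -1.1 m/s².
v = v₀ + at = 8.50 + (-1.1)(3) = 5.20 m/s
Δx = v₀t + ½at² = 8.50·3 + 0.5·-1.1·3² = 20.6 m

Phase 2 (constant speed): v₀ = 5.20 m/s, a = 0 m/s².
Constant speed: t = d/v = 18/5.20 = 3.46 s

Phase 3 (accelerating): v₀ = 5.20 m/s, a = 2.1 m/s².
v = v₀ + at → t = (10.5 − 5.20) / 2.1 = 2.52 s
v² = v₀² + 2aΔx → Δx = (10.5² − 5.20²)/(2·2.1) = 19.8 m
Total distance = 20.6 + 18.0 + 19.8 = 58.4 m

58.36 m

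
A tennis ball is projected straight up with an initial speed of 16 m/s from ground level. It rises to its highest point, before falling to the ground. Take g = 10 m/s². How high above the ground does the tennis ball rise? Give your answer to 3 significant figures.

12.8 m

Phase 1 (rising): v₀ = 16.0 m/s, a = -10 m/s².
v = v₀ + at → t = (0 − 16.0) / -10 = 1.60 s
v² = v₀² + 2aΔx → Δx = (0² − 16.0²)/(2·-10) = 12.8 m
Maximum height = 12.8 m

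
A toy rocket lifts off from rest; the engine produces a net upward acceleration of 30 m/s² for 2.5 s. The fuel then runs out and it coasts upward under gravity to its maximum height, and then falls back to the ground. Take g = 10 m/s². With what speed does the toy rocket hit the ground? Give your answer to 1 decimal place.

86.6 m/s

Phase 1 (powered ascent): v₀ = 0 m/s, a = 30 m/s².
v = v₀ + at = 0 + (30)(2.5) = 75.0 m/s
Δx = v₀t + ½at² = 0·2.5 + 0.5·30·2.5² = 93.8 m

Phase 2 (coasting upward): v₀ = 75.0 m/s, a = -10 m/s².
v = v₀ + at → t = (0 − 75.0) / -10 = 7.50 s
v² = v₀² + 2aΔx → Δx = (0² − 75.0²)/(2·-10) = 281 m

Phase 3 (free fall): v₀ = 0 m/s, a = -10 m/s².
Falls 375 m from rest: t = √(2·375/10) = 8.66 s; v = g·t = 86.6 m/s.
Impact speed = 86.6 m/s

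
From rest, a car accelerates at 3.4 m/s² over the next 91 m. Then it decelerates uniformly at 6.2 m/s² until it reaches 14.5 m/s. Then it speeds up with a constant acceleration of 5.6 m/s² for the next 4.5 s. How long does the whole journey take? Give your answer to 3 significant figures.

Phase 1 (accelerating): v₀ = 0 m/s, a = 3.4 m/s².
v² = v₀² + 2aΔx = 0² + 2·3.4·91 = 619 → v = 24.9 m/s
t = (v − v₀)/a = (24.9 − 0)/3.4 = 7.32 s

Phase 2 (decelerating): v₀ = 24.9 m/s, a = -6.2 m/s².
v = v₀ + at → t = (14.5 − 24.9) / -6.2 = 1.67 s
v² = v₀² + 2aΔx → Δx = (14.5² − 24.9²)/(2·-6.2) = 32.9 m

Phase 3 (accelerating): v₀ = 14.5 m/s, a = 5.6 m/s².
v = v₀ + at = 14.5 + (5.6)(4.5) = 39.7 m/s
Δx = v₀t + ½at² = 14.5·4.5 + 0.5·5.6·4.5² = 122 m
Total time = 7.32 + 1.67 + 4.50 = 13.5 s

13.5 s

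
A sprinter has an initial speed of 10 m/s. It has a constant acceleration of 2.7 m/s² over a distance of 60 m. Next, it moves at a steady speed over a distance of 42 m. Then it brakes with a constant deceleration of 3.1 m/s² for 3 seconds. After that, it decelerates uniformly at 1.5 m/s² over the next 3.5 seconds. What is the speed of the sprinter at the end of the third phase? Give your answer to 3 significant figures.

Phase 1 (accelerating): v₀ = 10.0 m/s, a = 2.7 m/s².
v² = v₀² + 2aΔx = 10.0² + 2·2.7·60 = 424 → v = 20.6 m/s
t = (v − v₀)/a = (20.6 − 10.0)/2.7 = 3.92 s

Phase 2 (constant speed): v₀ = 20.6 m/s, a = 0 m/s².
Constant speed: t = d/v = 42/20.6 = 2.04 s

Phase 3 (decelerating): v₀ = 20.6 m/s, a = -3.1 m/s².
v = v₀ + at = 20.6 + (-3.1)(3) = 11.3 m/s
Δx = v₀t + ½at² = 20.6·3 + 0.5·-3.1·3² = 47.8 m
Speed at end of phase 3 = 11.3 m/s

11.3 m/s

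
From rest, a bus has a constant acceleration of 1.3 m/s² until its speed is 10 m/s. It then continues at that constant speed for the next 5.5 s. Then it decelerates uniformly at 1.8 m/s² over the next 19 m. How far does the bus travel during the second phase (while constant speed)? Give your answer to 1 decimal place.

Phase 1 (accelerating): v₀ = 0 m/s, a = 1.3 m/s².
v = v₀ + at → t = (10 − 0) / 1.3 = 7.69 s
v² = v₀² + 2aΔx → Δx = (10² − 0²)/(2·1.3) = 38.5 m

Phase 2 (constant speed): v₀ = 10.0 m/s, a = 0 m/s².
v = v₀ + at = 10.0 + (0)(5.5) = 10.0 m/s
Δx = v₀t + ½at² = 10.0·5.5 + 0.5·0·5.5² = 55.0 m
Distance in phase 2 = 55.0 m

55.0 m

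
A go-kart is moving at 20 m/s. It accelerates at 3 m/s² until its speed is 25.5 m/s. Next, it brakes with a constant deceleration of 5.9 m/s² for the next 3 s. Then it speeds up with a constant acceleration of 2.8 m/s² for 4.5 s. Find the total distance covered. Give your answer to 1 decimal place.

155.1 m

Phase 1 (accelerating): v₀ = 20.0 m/s, a = 3 m/s².
v = v₀ + at → t = (25.5 − 20.0) / 3 = 1.83 s
v² = v₀² + 2aΔx → Δx = (25.5² − 20.0²)/(2·3) = 41.7 m

Phase 2 (decelerating): v₀ = 25.5 m/s, a = -5.9 m/s².
v = v₀ + at = 25.5 + (-5.9)(3) = 7.80 m/s
Δx = v₀t + ½at² = 25.5·3 + 0.5·-5.9·3² = 49.9 m

Phase 3 (accelerating): v₀ = 7.80 m/s, a = 2.8 m/s².
v = v₀ + at = 7.80 + (2.8)(4.5) = 20.4 m/s
Δx = v₀t + ½at² = 7.80·4.5 + 0.5·2.8·4.5² = 63.4 m
Total distance = 41.7 + 49.9 + 63.4 = 155 m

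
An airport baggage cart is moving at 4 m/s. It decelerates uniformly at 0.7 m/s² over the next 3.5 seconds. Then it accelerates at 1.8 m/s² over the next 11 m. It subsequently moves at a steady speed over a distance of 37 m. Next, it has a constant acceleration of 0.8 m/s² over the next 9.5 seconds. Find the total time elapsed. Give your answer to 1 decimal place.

Phase 1 (decelerating): v₀ = 4.00 m/s, a = -0.7 m/s².
v = v₀ + at = 4.00 + (-0.7)(3.5) = 1.55 m/s
Δx = v₀t + ½at² = 4.00·3.5 + 0.5·-0.7·3.5² = 9.71 m

Phase 2 (accelerating): v₀ = 1.55 m/s, a = 1.8 m/s².
v² = v₀² + 2aΔx = 1.55² + 2·1.8·11 = 42.0 → v = 6.48 m/s
t = (v − v₀)/a = (6.48 − 1.55)/1.8 = 2.74 s

Phase 3 (constant speed): v₀ = 6.48 m/s, a = 0 m/s².
Constant speed: t = d/v = 37/6.48 = 5.71 s

Phase 4 (accelerating): v₀ = 6.48 m/s, a = 0.8 m/s².
v = v₀ + at = 6.48 + (0.8)(9.5) = 14.1 m/s
Δx = v₀t + ½at² = 6.48·9.5 + 0.5·0.8·9.5² = 97.7 m
Total time = 3.50 + 2.74 + 5.71 + 9.50 = 21.4 s

21.4 s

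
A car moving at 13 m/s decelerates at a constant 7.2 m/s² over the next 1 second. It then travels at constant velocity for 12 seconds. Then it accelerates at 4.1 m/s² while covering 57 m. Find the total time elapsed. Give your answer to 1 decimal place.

Phase 1 (decelerating): v₀ = 13.0 m/s, a = -7.2 m/s².
v = v₀ + at = 13.0 + (-7.2)(1) = 5.80 m/s
Δx = v₀t + ½at² = 13.0·1 + 0.5·-7.2·1² = 9.40 m

Phase 2 (constant speed): v₀ = 5.80 m/s, a = 0 m/s².
v = v₀ + at = 5.80 + (0)(12) = 5.80 m/s
Δx = v₀t + ½at² = 5.80·12 + 0.5·0·12² = 69.6 m

Phase 3 (accelerating): v₀ = 5.80 m/s, a = 4.1 m/s².
v² = v₀² + 2aΔx = 5.80² + 2·4.1·57 = 501 → v = 22.4 m/s
t = (v − v₀)/a = (22.4 − 5.80)/4.1 = 4.04 s
Total time = 1.00 + 12.0 + 4.04 = 17.0 s

17.0 s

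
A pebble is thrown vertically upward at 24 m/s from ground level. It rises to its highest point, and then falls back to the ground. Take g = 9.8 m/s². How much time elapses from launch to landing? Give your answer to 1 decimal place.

Phase 1 (rising): v₀ = 24.0 m/s, a = -9.8 m/s².
v = v₀ + at → t = (0 − 24.0) / -9.8 = 2.45 s
v² = v₀² + 2aΔx → Δx = (0² − 24.0²)/(2·-9.8) = 29.4 m

Phase 2 (falling): v₀ = 0 m/s, a = -9.8 m/s².
Falls 29.4 m from rest: t = √(2·29.4/9.8) = 2.45 s; v = g·t = 24.0 m/s.
Total time = 2.45 + 2.45 = 4.90 s

4.9 s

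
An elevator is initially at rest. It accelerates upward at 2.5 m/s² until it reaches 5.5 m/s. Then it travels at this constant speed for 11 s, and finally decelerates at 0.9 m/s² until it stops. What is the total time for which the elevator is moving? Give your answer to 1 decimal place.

Phase 1 (accelerating): v₀ = 0 m/s, a = 2.5 m/s².
v = v₀ + at → t = (5.5 − 0) / 2.5 = 2.20 s
v² = v₀² + 2aΔx → Δx = (5.5² − 0²)/(2·2.5) = 6.05 m

Phase 2 (constant speed): v₀ = 5.50 m/s, a = 0 m/s².
v = v₀ + at = 5.50 + (0)(11) = 5.50 m/s
Δx = v₀t + ½at² = 5.50·11 + 0.5·0·11² = 60.5 m

Phase 3 (decelerating): v₀ = 5.50 m/s, a = -0.9 m/s².
v = v₀ + at → t = (0 − 5.50) / -0.9 = 6.11 s
v² = v₀² + 2aΔx → Δx = (0² − 5.50²)/(2·-0.9) = 16.8 m
Total time = 2.20 + 11.0 + 6.11 = 19.3 s

19.3 s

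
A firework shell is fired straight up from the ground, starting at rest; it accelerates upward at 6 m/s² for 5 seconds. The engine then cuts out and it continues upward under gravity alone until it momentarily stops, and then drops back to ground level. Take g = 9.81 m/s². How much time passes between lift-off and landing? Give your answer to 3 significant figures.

13.0 s

Phase 1 (powered ascent): v₀ = 0 m/s, a = 6 m/s².
v = v₀ + at = 0 + (6)(5) = 30.0 m/s
Δx = v₀t + ½at² = 0·5 + 0.5·6·5² = 75.0 m

Phase 2 (coasting upward): v₀ = 30.0 m/s, a = -9.81 m/s².
v = v₀ + at → t = (0 − 30.0) / -9.81 = 3.06 s
v² = v₀² + 2aΔx → Δx = (0² − 30.0²)/(2·-9.81) = 45.9 m

Phase 3 (free fall): v₀ = 0 m/s, a = -9.81 m/s².
Falls 121 m from rest: t = √(2·121/9.81) = 4.96 s; v = g·t = 48.7 m/s.
Total time = 5.00 + 3.06 + 4.96 = 13.0 s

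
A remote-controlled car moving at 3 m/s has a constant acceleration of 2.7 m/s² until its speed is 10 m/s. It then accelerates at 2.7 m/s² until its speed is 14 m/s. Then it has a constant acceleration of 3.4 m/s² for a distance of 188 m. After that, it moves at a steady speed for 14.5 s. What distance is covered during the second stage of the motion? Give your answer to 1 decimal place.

Phase 1 (accelerating): v₀ = 3.00 m/s, a = 2.7 m/s².
v = v₀ + at → t = (10 − 3.00) / 2.7 = 2.59 s
v² = v₀² + 2aΔx → Δx = (10² − 3.00²)/(2·2.7) = 16.9 m

Phase 2 (accelerating): v₀ = 10.0 m/s, a = 2.7 m/s².
v = v₀ + at → t = (14 − 10.0) / 2.7 = 1.48 s
v² = v₀² + 2aΔx → Δx = (14² − 10.0²)/(2·2.7) = 17.8 m
Distance in phase 2 = 17.8 m

17.8 m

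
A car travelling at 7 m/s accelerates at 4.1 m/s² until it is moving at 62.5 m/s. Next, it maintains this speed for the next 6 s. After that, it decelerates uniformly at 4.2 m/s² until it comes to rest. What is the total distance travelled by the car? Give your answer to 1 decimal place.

Phase 1 (accelerating): v₀ = 7.00 m/s, a = 4.1 m/s².
v = v₀ + at → t = (62.5 − 7.00) / 4.1 = 13.5 s
v² = v₀² + 2aΔx → Δx = (62.5² − 7.00²)/(2·4.1) = 470 m

Phase 2 (constant speed): v₀ = 62.5 m/s, a = 0 m/s².
v = v₀ + at = 62.5 + (0)(6) = 62.5 m/s
Δx = v₀t + ½at² = 62.5·6 + 0.5·0·6² = 375 m

Phase 3 (decelerating): v₀ = 62.5 m/s, a = -4.2 m/s².
v = v₀ + at → t = (0 − 62.5) / -4.2 = 14.9 s
v² = v₀² + 2aΔx → Δx = (0² − 62.5²)/(2·-4.2) = 465 m
Total distance = 470 + 375 + 465 = 1310 m

1310.4 m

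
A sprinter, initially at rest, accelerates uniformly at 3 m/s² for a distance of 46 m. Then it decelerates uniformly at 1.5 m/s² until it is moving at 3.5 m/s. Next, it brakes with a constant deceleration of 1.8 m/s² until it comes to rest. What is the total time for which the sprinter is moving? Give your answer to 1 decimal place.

16.2 s

Phase 1 (accelerating): v₀ = 0 m/s, a = 3 m/s².
v² = v₀² + 2aΔx = 0² + 2·3·46 = 276 → v = 16.6 m/s
t = (v − v₀)/a = (16.6 − 0)/3 = 5.54 s

Phase 2 (decelerating): v₀ = 16.6 m/s, a = -1.5 m/s².
v = v₀ + at → t = (3.5 − 16.6) / -1.5 = 8.74 s
v² = v₀² + 2aΔx → Δx = (3.5² − 16.6²)/(2·-1.5) = 87.9 m

Phase 3 (decelerating): v₀ = 3.50 m/s, a = -1.8 m/s².
v = v₀ + at → t = (0 − 3.50) / -1.8 = 1.94 s
v² = v₀² + 2aΔx → Δx = (0² − 3.50²)/(2·-1.8) = 3.40 m
Total time = 5.54 + 8.74 + 1.94 = 16.2 s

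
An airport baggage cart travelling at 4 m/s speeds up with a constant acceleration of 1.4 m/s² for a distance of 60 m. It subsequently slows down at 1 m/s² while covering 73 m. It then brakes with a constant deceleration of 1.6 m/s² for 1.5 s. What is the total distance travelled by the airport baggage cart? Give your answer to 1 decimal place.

Phase 1 (accelerating): v₀ = 4.00 m/s, a = 1.4 m/s².
v² = v₀² + 2aΔx = 4.00² + 2·1.4·60 = 184 → v = 13.6 m/s
t = (v − v₀)/a = (13.6 − 4.00)/1.4 = 6.83 s

Phase 2 (decelerating): v₀ = 13.6 m/s, a = -1 m/s².
v² = v₀² + 2aΔx = 13.6² + 2·-1·73 = 38.0 → v = 6.16 m/s
t = (v − v₀)/a = (6.16 − 13.6)/-1 = 7.40 s

Phase 3 (decelerating): v₀ = 6.16 m/s, a = -1.6 m/s².
v = v₀ + at = 6.16 + (-1.6)(1.5) = 3.76 m/s
Δx = v₀t + ½at² = 6.16·1.5 + 0.5·-1.6·1.5² = 7.45 m
Total distance = 60.0 + 73.0 + 7.45 = 140 m

140.4 m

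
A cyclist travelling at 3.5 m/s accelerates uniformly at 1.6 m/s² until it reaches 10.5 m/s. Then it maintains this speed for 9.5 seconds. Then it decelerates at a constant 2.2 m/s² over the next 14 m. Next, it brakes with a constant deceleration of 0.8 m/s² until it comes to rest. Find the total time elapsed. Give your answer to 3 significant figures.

Phase 1 (accelerating): v₀ = 3.50 m/s, a = 1.6 m/s².
v = v₀ + at → t = (10.5 − 3.50) / 1.6 = 4.38 s
v² = v₀² + 2aΔx → Δx = (10.5² − 3.50²)/(2·1.6) = 30.6 m

Phase 2 (constant speed): v₀ = 10.5 m/s, a = 0 m/s².
v = v₀ + at = 10.5 + (0)(9.5) = 10.5 m/s
Δx = v₀t + ½at² = 10.5·9.5 + 0.5·0·9.5² = 99.8 m

Phase 3 (decelerating): v₀ = 10.5 m/s, a = -2.2 m/s².
v² = v₀² + 2aΔx = 10.5² + 2·-2.2·14 = 48.6 → v = 6.97 m/s
t = (v − v₀)/a = (6.97 − 10.5)/-2.2 = 1.60 s

Phase 4 (decelerating): v₀ = 6.97 m/s, a = -0.8 m/s².
v = v₀ + at → t = (0 − 6.97) / -0.8 = 8.72 s
v² = v₀² + 2aΔx → Δx = (0² − 6.97²)/(2·-0.8) = 30.4 m
Total time = 4.38 + 9.50 + 1.60 + 8.72 = 24.2 s

24.2 s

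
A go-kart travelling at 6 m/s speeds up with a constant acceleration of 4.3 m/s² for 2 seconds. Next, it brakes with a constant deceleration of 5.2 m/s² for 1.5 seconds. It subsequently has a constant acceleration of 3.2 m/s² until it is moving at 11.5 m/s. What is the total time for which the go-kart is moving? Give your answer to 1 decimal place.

Phase 1 (accelerating): v₀ = 6.00 m/s, a = 4.3 m/s².
v = v₀ + at = 6.00 + (4.3)(2) = 14.6 m/s
Δx = v₀t + ½at² = 6.00·2 + 0.5·4.3·2² = 20.6 m

Phase 2 (decelerating): v₀ = 14.6 m/s, a = -5.2 m/s².
v = v₀ + at = 14.6 + (-5.2)(1.5) = 6.80 m/s
Δx = v₀t + ½at² = 14.6·1.5 + 0.5·-5.2·1.5² = 16.0 m

Phase 3 (accelerating): v₀ = 6.80 m/s, a = 3.2 m/s².
v = v₀ + at → t = (11.5 − 6.80) / 3.2 = 1.47 s
v² = v₀² + 2aΔx → Δx = (11.5² − 6.80²)/(2·3.2) = 13.4 m
Total time = 2.00 + 1.50 + 1.47 = 4.97 s

5.0 s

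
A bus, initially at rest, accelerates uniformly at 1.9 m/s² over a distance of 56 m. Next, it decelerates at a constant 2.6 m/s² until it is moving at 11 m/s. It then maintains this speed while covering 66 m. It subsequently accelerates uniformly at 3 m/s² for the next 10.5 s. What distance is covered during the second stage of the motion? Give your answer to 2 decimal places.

17.65 m

Phase 1 (accelerating): v₀ = 0 m/s, a = 1.9 m/s².
v² = v₀² + 2aΔx = 0² + 2·1.9·56 = 213 → v = 14.6 m/s
t = (v − v₀)/a = (14.6 − 0)/1.9 = 7.68 s

Phase 2 (decelerating): v₀ = 14.6 m/s, a = -2.6 m/s².
v = v₀ + at → t = (11 − 14.6) / -2.6 = 1.38 s
v² = v₀² + 2aΔx → Δx = (11² − 14.6²)/(2·-2.6) = 17.7 m
Distance in phase 2 = 17.7 m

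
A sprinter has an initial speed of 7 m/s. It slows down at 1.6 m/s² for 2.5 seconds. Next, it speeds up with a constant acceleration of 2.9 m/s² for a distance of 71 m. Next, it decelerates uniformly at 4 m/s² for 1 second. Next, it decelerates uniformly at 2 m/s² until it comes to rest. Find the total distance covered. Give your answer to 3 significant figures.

170 m

Phase 1 (decelerating): v₀ = 7.00 m/s, a = -1.6 m/s².
v = v₀ + at = 7.00 + (-1.6)(2.5) = 3.00 m/s
Δx = v₀t + ½at² = 7.00·2.5 + 0.5·-1.6·2.5² = 12.5 m

Phase 2 (accelerating): v₀ = 3.00 m/s, a = 2.9 m/s².
v² = v₀² + 2aΔx = 3.00² + 2·2.9·71 = 421 → v = 20.5 m/s
t = (v − v₀)/a = (20.5 − 3.00)/2.9 = 6.04 s

Phase 3 (decelerating): v₀ = 20.5 m/s, a = -4 m/s².
v = v₀ + at = 20.5 + (-4)(1) = 16.5 m/s
Δx = v₀t + ½at² = 20.5·1 + 0.5·-4·1² = 18.5 m

Phase 4 (decelerating): v₀ = 16.5 m/s, a = -2 m/s².
v = v₀ + at → t = (0 − 16.5) / -2 = 8.26 s
v² = v₀² + 2aΔx → Δx = (0² − 16.5²)/(2·-2) = 68.2 m
Total distance = 12.5 + 71.0 + 18.5 + 68.2 = 170 m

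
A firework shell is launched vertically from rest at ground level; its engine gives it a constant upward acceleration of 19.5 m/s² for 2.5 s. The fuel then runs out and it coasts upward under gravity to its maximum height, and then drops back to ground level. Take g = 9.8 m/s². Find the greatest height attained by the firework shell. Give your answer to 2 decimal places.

Phase 1 (powered ascent): v₀ = 0 m/s, a = 19.5 m/s².
v = v₀ + at = 0 + (19.5)(2.5) = 48.8 m/s
Δx = v₀t + ½at² = 0·2.5 + 0.5·19.5·2.5² = 60.9 m

Phase 2 (coasting upward): v₀ = 48.8 m/s, a = -9.8 m/s².
v = v₀ + at → t = (0 − 48.8) / -9.8 = 4.97 s
v² = v₀² + 2aΔx → Δx = (0² − 48.8²)/(2·-9.8) = 121 m
Maximum height = 60.9 + 121 = 182 m

182.19 m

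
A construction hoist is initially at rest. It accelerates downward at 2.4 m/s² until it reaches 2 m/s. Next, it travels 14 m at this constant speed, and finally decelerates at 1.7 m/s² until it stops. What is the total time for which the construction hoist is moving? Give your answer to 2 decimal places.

9.01 s

Phase 1 (accelerating): v₀ = 0 m/s, a = 2.4 m/s².
v = v₀ + at → t = (2 − 0) / 2.4 = 0.833 s
v² = v₀² + 2aΔx → Δx = (2² − 0²)/(2·2.4) = 0.833 m

Phase 2 (constant speed): v₀ = 2.00 m/s, a = 0 m/s².
Constant speed: t = d/v = 14/2.00 = 7.00 s

Phase 3 (decelerating): v₀ = 2.00 m/s, a = -1.7 m/s².
v = v₀ + at → t = (0 − 2.00) / -1.7 = 1.18 s
v² = v₀² + 2aΔx → Δx = (0² − 2.00²)/(2·-1.7) = 1.18 m
Total time = 0.833 + 7.00 + 1.18 = 9.01 s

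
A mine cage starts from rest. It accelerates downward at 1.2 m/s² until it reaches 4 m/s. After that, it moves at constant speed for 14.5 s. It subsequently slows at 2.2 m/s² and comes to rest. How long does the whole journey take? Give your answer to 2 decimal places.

19.65 s

Phase 1 (accelerating): v₀ = 0 m/s, a = 1.2 m/s².
v = v₀ + at → t = (4 − 0) / 1.2 = 3.33 s
v² = v₀² + 2aΔx → Δx = (4² − 0²)/(2·1.2) = 6.67 m

Phase 2 (constant speed): v₀ = 4.00 m/s, a = 0 m/s².
v = v₀ + at = 4.00 + (0)(14.5) = 4.00 m/s
Δx = v₀t + ½at² = 4.00·14.5 + 0.5·0·14.5² = 58.0 m

Phase 3 (decelerating): v₀ = 4.00 m/s, a = -2.2 m/s².
v = v₀ + at → t = (0 − 4.00) / -2.2 = 1.82 s
v² = v₀² + 2aΔx → Δx = (0² − 4.00²)/(2·-2.2) = 3.64 m
Total time = 3.33 + 14.5 + 1.82 = 19.7 s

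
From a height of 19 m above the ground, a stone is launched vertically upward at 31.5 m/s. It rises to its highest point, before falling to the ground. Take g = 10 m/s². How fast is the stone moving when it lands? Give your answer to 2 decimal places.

37.04 m/s

Phase 1 (rising): v₀ = 31.5 m/s, a = -10 m/s².
v = v₀ + at → t = (0 − 31.5) / -10 = 3.15 s
v² = v₀² + 2aΔx → Δx = (0² − 31.5²)/(2·-10) = 49.6 m

Phase 2 (falling): v₀ = 0 m/s, a = -10 m/s².
Falls 68.6 m from rest: t = √(2·68.6/10) = 3.70 s; v = g·t = 37.0 m/s.
Final speed = 37.0 m/s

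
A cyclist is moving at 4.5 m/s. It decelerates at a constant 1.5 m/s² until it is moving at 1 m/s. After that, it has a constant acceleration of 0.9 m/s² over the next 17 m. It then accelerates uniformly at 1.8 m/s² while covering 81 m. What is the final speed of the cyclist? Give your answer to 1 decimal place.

Phase 1 (decelerating): v₀ = 4.50 m/s, a = -1.5 m/s².
v = v₀ + at → t = (1 − 4.50) / -1.5 = 2.33 s
v² = v₀² + 2aΔx → Δx = (1² − 4.50²)/(2·-1.5) = 6.42 m

Phase 2 (accelerating): v₀ = 1.00 m/s, a = 0.9 m/s².
v² = v₀² + 2aΔx = 1.00² + 2·0.9·17 = 31.6 → v = 5.62 m/s
t = (v − v₀)/a = (5.62 − 1.00)/0.9 = 5.13 s

Phase 3 (accelerating): v₀ = 5.62 m/s, a = 1.8 m/s².
v² = v₀² + 2aΔx = 5.62² + 2·1.8·81 = 323 → v = 18.0 m/s
t = (v − v₀)/a = (18.0 − 5.62)/1.8 = 6.86 s
Final speed = 18.0 m/s

18.0 m/s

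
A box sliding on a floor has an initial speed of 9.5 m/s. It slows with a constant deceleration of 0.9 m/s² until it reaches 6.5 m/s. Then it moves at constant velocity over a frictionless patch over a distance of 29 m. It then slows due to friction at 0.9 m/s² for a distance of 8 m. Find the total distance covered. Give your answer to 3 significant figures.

Phase 1 (decelerating): v₀ = 9.50 m/s, a = -0.9 m/s².
v = v₀ + at → t = (6.5 − 9.50) / -0.9 = 3.33 s
v² = v₀² + 2aΔx → Δx = (6.5² − 9.50²)/(2·-0.9) = 26.7 m

Phase 2 (constant speed): v₀ = 6.50 m/s, a = 0 m/s².
Constant speed: t = d/v = 29/6.50 = 4.46 s

Phase 3 (decelerating): v₀ = 6.50 m/s, a = -0.9 m/s².
v² = v₀² + 2aΔx = 6.50² + 2·-0.9·8 = 27.9 → v = 5.28 m/s
t = (v − v₀)/a = (5.28 − 6.50)/-0.9 = 1.36 s
Total distance = 26.7 + 29.0 + 8.00 = 63.7 m

63.7 m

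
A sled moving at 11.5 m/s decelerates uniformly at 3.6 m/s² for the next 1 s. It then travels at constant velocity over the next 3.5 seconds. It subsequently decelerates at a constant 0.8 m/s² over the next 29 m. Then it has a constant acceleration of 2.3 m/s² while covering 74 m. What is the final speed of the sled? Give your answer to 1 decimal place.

Phase 1 (decelerating): v₀ = 11.5 m/s, a = -3.6 m/s².
v = v₀ + at = 11.5 + (-3.6)(1) = 7.90 m/s
Δx = v₀t + ½at² = 11.5·1 + 0.5·-3.6·1² = 9.70 m

Phase 2 (constant speed): v₀ = 7.90 m/s, a = 0 m/s².
v = v₀ + at = 7.90 + (0)(3.5) = 7.90 m/s
Δx = v₀t + ½at² = 7.90·3.5 + 0.5·0·3.5² = 27.7 m

Phase 3 (decelerating): v₀ = 7.90 m/s, a = -0.8 m/s².
v² = v₀² + 2aΔx = 7.90² + 2·-0.8·29 = 16.0 → v = 4.00 m/s
t = (v − v₀)/a = (4.00 − 7.90)/-0.8 = 4.87 s

Phase 4 (accelerating): v₀ = 4.00 m/s, a = 2.3 m/s².
v² = v₀² + 2aΔx = 4.00² + 2·2.3·74 = 356 → v = 18.9 m/s
t = (v − v₀)/a = (18.9 − 4.00)/2.3 = 6.47 s
Final speed = 18.9 m/s

18.9 m/s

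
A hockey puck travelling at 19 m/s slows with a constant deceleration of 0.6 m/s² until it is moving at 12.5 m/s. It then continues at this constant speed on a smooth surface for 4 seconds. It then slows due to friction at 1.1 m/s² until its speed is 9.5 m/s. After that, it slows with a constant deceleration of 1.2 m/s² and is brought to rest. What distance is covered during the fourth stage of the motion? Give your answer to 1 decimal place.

Phase 1 (decelerating): v₀ = 19.0 m/s, a = -0.6 m/s².
v = v₀ + at → t = (12.5 − 19.0) / -0.6 = 10.8 s
v² = v₀² + 2aΔx → Δx = (12.5² − 19.0²)/(2·-0.6) = 171 m

Phase 2 (constant speed): v₀ = 12.5 m/s, a = 0 m/s².
v = v₀ + at = 12.5 + (0)(4) = 12.5 m/s
Δx = v₀t + ½at² = 12.5·4 + 0.5·0·4² = 50.0 m

Phase 3 (decelerating): v₀ = 12.5 m/s, a = -1.1 m/s².
v = v₀ + at → t = (9.5 − 12.5) / -1.1 = 2.73 s
v² = v₀² + 2aΔx → Δx = (9.5² − 12.5²)/(2·-1.1) = 30.0 m

Phase 4 (decelerating): v₀ = 9.50 m/s, a = -1.2 m/s².
v = v₀ + at → t = (0 − 9.50) / -1.2 = 7.92 s
v² = v₀² + 2aΔx → Δx = (0² − 9.50²)/(2·-1.2) = 37.6 m
Distance in phase 4 = 37.6 m

37.6 m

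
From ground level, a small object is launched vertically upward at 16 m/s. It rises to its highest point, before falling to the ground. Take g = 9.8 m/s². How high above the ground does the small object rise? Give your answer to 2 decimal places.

Phase 1 (rising): v₀ = 16.0 m/s, a = -9.8 m/s².
v = v₀ + at → t = (0 − 16.0) / -9.8 = 1.63 s
v² = v₀² + 2aΔx → Δx = (0² − 16.0²)/(2·-9.8) = 13.1 m
Maximum height = 13.1 m

13.06 m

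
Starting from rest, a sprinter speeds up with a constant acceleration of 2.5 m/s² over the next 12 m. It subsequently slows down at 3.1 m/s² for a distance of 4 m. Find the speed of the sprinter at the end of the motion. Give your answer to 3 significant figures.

Phase 1 (accelerating): v₀ = 0 m/s, a = 2.5 m/s².
v² = v₀² + 2aΔx = 0² + 2·2.5·12 = 60.0 → v = 7.75 m/s
t = (v − v₀)/a = (7.75 − 0)/2.5 = 3.10 s

Phase 2 (decelerating): v₀ = 7.75 m/s, a = -3.1 m/s².
v² = v₀² + 2aΔx = 7.75² + 2·-3.1·4 = 35.2 → v = 5.93 m/s
t = (v − v₀)/a = (5.93 − 7.75)/-3.1 = 0.585 s
Final speed = 5.93 m/s

5.93 m/s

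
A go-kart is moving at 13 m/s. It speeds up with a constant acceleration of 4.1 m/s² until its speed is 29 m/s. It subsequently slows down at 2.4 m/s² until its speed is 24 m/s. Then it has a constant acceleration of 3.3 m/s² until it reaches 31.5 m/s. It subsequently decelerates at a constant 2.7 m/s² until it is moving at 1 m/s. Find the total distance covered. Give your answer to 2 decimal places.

Phase 1 (accelerating): v₀ = 13.0 m/s, a = 4.1 m/s².
v = v₀ + at → t = (29 − 13.0) / 4.1 = 3.90 s
v² = v₀² + 2aΔx → Δx = (29² − 13.0²)/(2·4.1) = 82.0 m

Phase 2 (decelerating): v₀ = 29.0 m/s, a = -2.4 m/s².
v = v₀ + at → t = (24 − 29.0) / -2.4 = 2.08 s
v² = v₀² + 2aΔx → Δx = (24² − 29.0²)/(2·-2.4) = 55.2 m

Phase 3 (accelerating): v₀ = 24.0 m/s, a = 3.3 m/s².
v = v₀ + at → t = (31.5 − 24.0) / 3.3 = 2.27 s
v² = v₀² + 2aΔx → Δx = (31.5² − 24.0²)/(2·3.3) = 63.1 m

Phase 4 (decelerating): v₀ = 31.5 m/s, a = -2.7 m/s².
v = v₀ + at → t = (1 − 31.5) / -2.7 = 11.3 s
v² = v₀² + 2aΔx → Δx = (1² − 31.5²)/(2·-2.7) = 184 m
Total distance = 82.0 + 55.2 + 63.1 + 184 = 384 m

383.79 m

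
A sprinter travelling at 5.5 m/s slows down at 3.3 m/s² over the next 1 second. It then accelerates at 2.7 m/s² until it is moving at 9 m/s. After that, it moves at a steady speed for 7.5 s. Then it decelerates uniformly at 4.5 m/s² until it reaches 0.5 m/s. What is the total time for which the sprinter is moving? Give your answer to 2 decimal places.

Phase 1 (decelerating): v₀ = 5.50 m/s, a = -3.3 m/s².
v = v₀ + at = 5.50 + (-3.3)(1) = 2.20 m/s
Δx = v₀t + ½at² = 5.50·1 + 0.5·-3.3·1² = 3.85 m

Phase 2 (accelerating): v₀ = 2.20 m/s, a = 2.7 m/s².
v = v₀ + at → t = (9 − 2.20) / 2.7 = 2.52 s
v² = v₀² + 2aΔx → Δx = (9² − 2.20²)/(2·2.7) = 14.1 m

Phase 3 (constant speed): v₀ = 9.00 m/s, a = 0 m/s².
v = v₀ + at = 9.00 + (0)(7.5) = 9.00 m/s
Δx = v₀t + ½at² = 9.00·7.5 + 0.5·0·7.5² = 67.5 m

Phase 4 (decelerating): v₀ = 9.00 m/s, a = -4.5 m/s².
v = v₀ + at → t = (0.5 − 9.00) / -4.5 = 1.89 s
v² = v₀² + 2aΔx → Δx = (0.5² − 9.00²)/(2·-4.5) = 8.97 m
Total time = 1.00 + 2.52 + 7.50 + 1.89 = 12.9 s

12.91 s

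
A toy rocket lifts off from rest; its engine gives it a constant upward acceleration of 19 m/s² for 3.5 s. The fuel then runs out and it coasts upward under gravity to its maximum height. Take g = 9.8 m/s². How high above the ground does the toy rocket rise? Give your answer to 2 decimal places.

Phase 1 (powered ascent): v₀ = 0 m/s, a = 19 m/s².
v = v₀ + at = 0 + (19)(3.5) = 66.5 m/s
Δx = v₀t + ½at² = 0·3.5 + 0.5·19·3.5² = 116 m

Phase 2 (coasting upward): v₀ = 66.5 m/s, a = -9.8 m/s².
v = v₀ + at → t = (0 − 66.5) / -9.8 = 6.79 s
v² = v₀² + 2aΔx → Δx = (0² − 66.5²)/(2·-9.8) = 226 m
Maximum height = 116 + 226 = 342 m

342.00 m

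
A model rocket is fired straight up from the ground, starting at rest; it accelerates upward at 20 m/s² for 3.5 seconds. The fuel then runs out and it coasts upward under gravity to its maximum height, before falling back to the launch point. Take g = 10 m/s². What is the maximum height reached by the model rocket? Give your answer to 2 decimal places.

Phase 1 (powered ascent): v₀ = 0 m/s, a = 20 m/s².
v = v₀ + at = 0 + (20)(3.5) = 70.0 m/s
Δx = v₀t + ½at² = 0·3.5 + 0.5·20·3.5² = 122 m

Phase 2 (coasting upward): v₀ = 70.0 m/s, a = -10 m/s².
v = v₀ + at → t = (0 − 70.0) / -10 = 7.00 s
v² = v₀² + 2aΔx → Δx = (0² − 70.0²)/(2·-10) = 245 m
Maximum height = 122 + 245 = 368 m

367.50 m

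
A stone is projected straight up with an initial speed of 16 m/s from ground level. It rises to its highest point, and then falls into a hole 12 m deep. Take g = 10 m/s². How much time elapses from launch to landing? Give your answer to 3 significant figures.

3.83 s

Phase 1 (rising): v₀ = 16.0 m/s, a = -10 m/s².
v = v₀ + at → t = (0 − 16.0) / -10 = 1.60 s
v² = v₀² + 2aΔx → Δx = (0² − 16.0²)/(2·-10) = 12.8 m

Phase 2 (falling): v₀ = 0 m/s, a = -10 m/s².
Falls 24.8 m from rest: t = √(2·24.8/10) = 2.23 s; v = g·t = 22.3 m/s.
Total time = 1.60 + 2.23 = 3.83 s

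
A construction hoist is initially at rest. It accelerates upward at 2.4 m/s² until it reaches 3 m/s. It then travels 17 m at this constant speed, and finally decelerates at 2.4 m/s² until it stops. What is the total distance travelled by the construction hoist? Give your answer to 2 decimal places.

Phase 1 (accelerating): v₀ = 0 m/s, a = 2.4 m/s².
v = v₀ + at → t = (3 − 0) / 2.4 = 1.25 s
v² = v₀² + 2aΔx → Δx = (3² − 0²)/(2·2.4) = 1.88 m

Phase 2 (constant speed): v₀ = 3.00 m/s, a = 0 m/s².
Constant speed: t = d/v = 17/3.00 = 5.67 s

Phase 3 (decelerating): v₀ = 3.00 m/s, a = -2.4 m/s².
v = v₀ + at → t = (0 − 3.00) / -2.4 = 1.25 s
v² = v₀² + 2aΔx → Δx = (0² − 3.00²)/(2·-2.4) = 1.88 m
Total distance = 1.88 + 17.0 + 1.88 = 20.8 m

20.75 m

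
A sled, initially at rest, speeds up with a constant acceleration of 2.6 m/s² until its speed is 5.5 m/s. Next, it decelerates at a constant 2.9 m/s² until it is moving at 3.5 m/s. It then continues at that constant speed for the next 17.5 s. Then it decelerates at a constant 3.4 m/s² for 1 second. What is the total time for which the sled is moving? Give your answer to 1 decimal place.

Phase 1 (accelerating): v₀ = 0 m/s, a = 2.6 m/s².
v = v₀ + at → t = (5.5 − 0) / 2.6 = 2.12 s
v² = v₀² + 2aΔx → Δx = (5.5² − 0²)/(2·2.6) = 5.82 m

Phase 2 (decelerating): v₀ = 5.50 m/s, a = -2.9 m/s².
v = v₀ + at → t = (3.5 − 5.50) / -2.9 = 0.690 s
v² = v₀² + 2aΔx → Δx = (3.5² − 5.50²)/(2·-2.9) = 3.10 m

Phase 3 (constant speed): v₀ = 3.50 m/s, a = 0 m/s².
v = v₀ + at = 3.50 + (0)(17.5) = 3.50 m/s
Δx = v₀t + ½at² = 3.50·17.5 + 0.5·0·17.5² = 61.2 m

Phase 4 (decelerating): v₀ = 3.50 m/s, a = -3.4 m/s².
v = v₀ + at = 3.50 + (-3.4)(1) = 0.100 m/s
Δx = v₀t + ½at² = 3.50·1 + 0.5·-3.4·1² = 1.80 m
Total time = 2.12 + 0.690 + 17.5 + 1.00 = 21.3 s

21.3 s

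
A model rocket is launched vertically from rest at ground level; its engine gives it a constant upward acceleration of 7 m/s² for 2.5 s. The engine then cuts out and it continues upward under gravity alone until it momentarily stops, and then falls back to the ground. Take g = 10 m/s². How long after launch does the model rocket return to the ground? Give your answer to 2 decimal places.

6.98 s

Phase 1 (powered ascent): v₀ = 0 m/s, a = 7 m/s².
v = v₀ + at = 0 + (7)(2.5) = 17.5 m/s
Δx = v₀t + ½at² = 0·2.5 + 0.5·7·2.5² = 21.9 m

Phase 2 (coasting upward): v₀ = 17.5 m/s, a = -10 m/s².
v = v₀ + at → t = (0 − 17.5) / -10 = 1.75 s
v² = v₀² + 2aΔx → Δx = (0² − 17.5²)/(2·-10) = 15.3 m

Phase 3 (free fall): v₀ = 0 m/s, a = -10 m/s².
Falls 37.2 m from rest: t = √(2·37.2/10) = 2.73 s; v = g·t = 27.3 m/s.
Total time = 2.50 + 1.75 + 2.73 = 6.98 s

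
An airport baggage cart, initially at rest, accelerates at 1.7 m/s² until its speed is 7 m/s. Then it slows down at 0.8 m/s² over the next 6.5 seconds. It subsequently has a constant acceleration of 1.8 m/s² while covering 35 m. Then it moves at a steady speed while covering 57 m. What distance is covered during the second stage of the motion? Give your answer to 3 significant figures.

28.6 m

Phase 1 (accelerating): v₀ = 0 m/s, a = 1.7 m/s².
v = v₀ + at → t = (7 − 0) / 1.7 = 4.12 s
v² = v₀² + 2aΔx → Δx = (7² − 0²)/(2·1.7) = 14.4 m

Phase 2 (decelerating): v₀ = 7.00 m/s, a = -0.8 m/s².
v = v₀ + at = 7.00 + (-0.8)(6.5) = 1.80 m/s
Δx = v₀t + ½at² = 7.00·6.5 + 0.5·-0.8·6.5² = 28.6 m
Distance in phase 2 = 28.6 m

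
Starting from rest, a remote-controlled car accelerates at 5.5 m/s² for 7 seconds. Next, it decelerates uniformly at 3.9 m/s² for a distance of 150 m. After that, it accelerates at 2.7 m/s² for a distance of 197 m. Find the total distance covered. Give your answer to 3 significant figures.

482 m

Phase 1 (accelerating): v₀ = 0 m/s, a = 5.5 m/s².
v = v₀ + at = 0 + (5.5)(7) = 38.5 m/s
Δx = v₀t + ½at² = 0·7 + 0.5·5.5·7² = 135 m

Phase 2 (decelerating): v₀ = 38.5 m/s, a = -3.9 m/s².
v² = v₀² + 2aΔx = 38.5² + 2·-3.9·150 = 312 → v = 17.7 m/s
t = (v − v₀)/a = (17.7 − 38.5)/-3.9 = 5.34 s

Phase 3 (accelerating): v₀ = 17.7 m/s, a = 2.7 m/s².
v² = v₀² + 2aΔx = 17.7² + 2·2.7·197 = 1380 → v = 37.1 m/s
t = (v − v₀)/a = (37.1 − 17.7)/2.7 = 7.19 s
Total distance = 135 + 150 + 197 = 482 m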